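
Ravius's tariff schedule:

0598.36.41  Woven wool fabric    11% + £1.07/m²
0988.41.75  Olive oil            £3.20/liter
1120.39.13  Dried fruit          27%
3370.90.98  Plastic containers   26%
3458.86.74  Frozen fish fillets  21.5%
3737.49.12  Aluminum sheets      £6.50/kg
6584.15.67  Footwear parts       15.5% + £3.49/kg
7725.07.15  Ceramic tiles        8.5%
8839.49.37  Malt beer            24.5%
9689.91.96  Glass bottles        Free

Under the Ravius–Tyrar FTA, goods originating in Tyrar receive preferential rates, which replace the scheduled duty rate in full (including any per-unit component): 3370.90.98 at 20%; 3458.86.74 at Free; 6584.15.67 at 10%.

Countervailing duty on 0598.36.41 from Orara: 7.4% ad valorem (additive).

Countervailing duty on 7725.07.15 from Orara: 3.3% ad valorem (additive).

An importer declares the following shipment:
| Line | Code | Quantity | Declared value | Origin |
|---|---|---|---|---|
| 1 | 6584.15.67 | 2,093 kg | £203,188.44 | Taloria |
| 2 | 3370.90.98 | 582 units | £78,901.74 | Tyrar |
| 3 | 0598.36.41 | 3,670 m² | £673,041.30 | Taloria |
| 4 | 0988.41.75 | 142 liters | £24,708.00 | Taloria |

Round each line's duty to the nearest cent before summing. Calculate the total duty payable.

Line 1 (6584.15.67, Taloria, 2,093 kg, £203,188.44):
Base rate for 6584.15.67 is 15.5% + £3.49/kg.
6584.15.67 has an FTA preferential rate, but origin Taloria is not Tyrar; base rate stands.
Duty = £203,188.44 × 15.5% + 2,093 × £3.49 = £38,798.78.
Line 2 (3370.90.98, Tyrar, 582 units, £78,901.74):
Base rate for 3370.90.98 is 26%.
Origin Tyrar qualifies under the Ravius–Tyrar agreement and 3370.90.98 is covered: preferential rate 20% applies instead.
Duty = £78,901.74 × 20% = £15,780.35.
Line 3 (0598.36.41, Taloria, 3,670 m², £673,041.30):
Base rate for 0598.36.41 is 11% + £1.07/m².
The additional-duty order on 0598.36.41 targets Orara, not Taloria; it does not apply.
Duty = £673,041.30 × 11% + 3,670 × £1.07 = £77,961.44.
Line 4 (0988.41.75, Taloria, 142 liters, £24,708.00):
Base rate for 0988.41.75 is £3.20/liter.
Duty = 142 × £3.20 = £454.40.
Total = £38,798.78 + £15,780.35 + £77,961.44 + £454.40 = £132,994.97.

£132,994.97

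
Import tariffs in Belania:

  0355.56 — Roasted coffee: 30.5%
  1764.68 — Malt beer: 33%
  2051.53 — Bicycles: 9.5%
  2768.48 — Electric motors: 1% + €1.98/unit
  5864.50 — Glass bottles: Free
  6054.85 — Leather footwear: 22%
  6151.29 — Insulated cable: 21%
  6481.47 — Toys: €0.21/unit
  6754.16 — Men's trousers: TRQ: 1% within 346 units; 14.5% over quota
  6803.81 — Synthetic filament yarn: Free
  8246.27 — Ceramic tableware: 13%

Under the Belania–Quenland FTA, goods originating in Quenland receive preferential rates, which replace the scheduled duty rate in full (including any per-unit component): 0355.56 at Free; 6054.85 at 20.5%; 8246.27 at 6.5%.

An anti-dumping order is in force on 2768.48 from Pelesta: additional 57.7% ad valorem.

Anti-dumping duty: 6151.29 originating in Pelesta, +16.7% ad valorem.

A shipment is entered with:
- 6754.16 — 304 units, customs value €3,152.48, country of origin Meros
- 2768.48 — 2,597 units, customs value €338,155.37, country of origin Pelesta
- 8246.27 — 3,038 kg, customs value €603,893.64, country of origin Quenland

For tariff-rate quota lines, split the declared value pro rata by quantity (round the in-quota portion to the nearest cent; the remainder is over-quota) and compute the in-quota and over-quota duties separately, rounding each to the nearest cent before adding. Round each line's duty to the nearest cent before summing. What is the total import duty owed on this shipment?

€242,923.87

Line 1 (6754.16, Meros, 304 units, €3,152.48):
Code 6754.16 is under a tariff-rate quota (threshold 346 units). Quantity 304 units is within the quota, so the in-quota rate 1% applies to the full value.
Duty = €3,152.48 × 1% = €31.52.
Line 2 (2768.48, Pelesta, 2,597 units, €338,155.37):
Base rate for 2768.48 is 1% + €1.98/unit.
Additional duty on 2768.48 from Pelesta: +57.7%. Applied ad valorem rate: 1% + 57.7% = 58.7%.
Duty = €338,155.37 × 58.7% + 2,597 × €1.98 = €203,639.26.
Line 3 (8246.27, Quenland, 3,038 kg, €603,893.64):
Base rate for 8246.27 is 13%.
Origin Quenland qualifies under the Belania–Quenland agreement and 8246.27 is covered: preferential rate 6.5% applies instead.
Duty = €603,893.64 × 6.5% = €39,253.09.
Total = €31.52 + €203,639.26 + €39,253.09 = €242,923.87.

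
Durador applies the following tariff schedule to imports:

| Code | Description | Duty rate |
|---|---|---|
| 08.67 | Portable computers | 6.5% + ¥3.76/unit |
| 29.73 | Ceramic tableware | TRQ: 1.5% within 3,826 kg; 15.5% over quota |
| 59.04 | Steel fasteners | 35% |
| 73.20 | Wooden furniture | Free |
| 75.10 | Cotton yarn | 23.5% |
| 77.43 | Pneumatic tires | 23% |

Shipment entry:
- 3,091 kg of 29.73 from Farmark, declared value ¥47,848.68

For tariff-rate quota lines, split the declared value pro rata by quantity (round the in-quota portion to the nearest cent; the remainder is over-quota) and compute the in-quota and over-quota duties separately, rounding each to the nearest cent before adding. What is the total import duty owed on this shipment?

¥717.73

Line 1 (29.73, Farmark, 3,091 kg, ¥47,848.68):
Code 29.73 is under a tariff-rate quota (threshold 3,826 kg). Quantity 3,091 kg is within the quota, so the in-quota rate 1.5% applies to the full value.
Duty = ¥47,848.68 × 1.5% = ¥717.73.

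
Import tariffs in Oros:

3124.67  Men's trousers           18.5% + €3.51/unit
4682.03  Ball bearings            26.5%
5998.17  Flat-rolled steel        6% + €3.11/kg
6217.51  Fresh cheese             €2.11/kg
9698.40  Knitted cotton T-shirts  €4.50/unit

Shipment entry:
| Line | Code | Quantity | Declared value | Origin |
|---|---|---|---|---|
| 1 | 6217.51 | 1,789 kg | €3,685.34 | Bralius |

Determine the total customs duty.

€3,774.79

Line 1 (6217.51, Bralius, 1,789 kg, €3,685.34):
Base rate for 6217.51 is €2.11/kg.
Duty = 1,789 × €2.11 = €3,774.79.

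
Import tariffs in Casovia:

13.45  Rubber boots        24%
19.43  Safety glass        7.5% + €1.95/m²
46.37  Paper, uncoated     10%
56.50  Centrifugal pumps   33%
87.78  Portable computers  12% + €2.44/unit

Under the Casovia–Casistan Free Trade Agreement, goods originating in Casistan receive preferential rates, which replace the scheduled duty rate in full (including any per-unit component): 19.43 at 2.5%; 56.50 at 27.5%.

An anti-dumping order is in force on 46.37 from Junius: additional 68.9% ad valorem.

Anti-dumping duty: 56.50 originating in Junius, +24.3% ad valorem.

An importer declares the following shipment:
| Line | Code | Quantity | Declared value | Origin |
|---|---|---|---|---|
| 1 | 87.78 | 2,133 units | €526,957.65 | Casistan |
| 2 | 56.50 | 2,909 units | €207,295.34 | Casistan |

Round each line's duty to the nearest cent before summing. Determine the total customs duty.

€125,445.66

Line 1 (87.78, Casistan, 2,133 units, €526,957.65):
Base rate for 87.78 is 12% + €2.44/unit.
Origin Casistan is the FTA partner but 87.78 is not on the preference list; base rate stands.
Duty = €526,957.65 × 12% + 2,133 × €2.44 = €68,439.44.
Line 2 (56.50, Casistan, 2,909 units, €207,295.34):
Base rate for 56.50 is 33%.
Origin Casistan qualifies under the Casovia–Casistan agreement and 56.50 is covered: preferential rate 27.5% applies instead.
The additional-duty order on 56.50 targets Junius, not Casistan; it does not apply.
Duty = €207,295.34 × 27.5% = €57,006.22.
Total = €68,439.44 + €57,006.22 = €125,445.66.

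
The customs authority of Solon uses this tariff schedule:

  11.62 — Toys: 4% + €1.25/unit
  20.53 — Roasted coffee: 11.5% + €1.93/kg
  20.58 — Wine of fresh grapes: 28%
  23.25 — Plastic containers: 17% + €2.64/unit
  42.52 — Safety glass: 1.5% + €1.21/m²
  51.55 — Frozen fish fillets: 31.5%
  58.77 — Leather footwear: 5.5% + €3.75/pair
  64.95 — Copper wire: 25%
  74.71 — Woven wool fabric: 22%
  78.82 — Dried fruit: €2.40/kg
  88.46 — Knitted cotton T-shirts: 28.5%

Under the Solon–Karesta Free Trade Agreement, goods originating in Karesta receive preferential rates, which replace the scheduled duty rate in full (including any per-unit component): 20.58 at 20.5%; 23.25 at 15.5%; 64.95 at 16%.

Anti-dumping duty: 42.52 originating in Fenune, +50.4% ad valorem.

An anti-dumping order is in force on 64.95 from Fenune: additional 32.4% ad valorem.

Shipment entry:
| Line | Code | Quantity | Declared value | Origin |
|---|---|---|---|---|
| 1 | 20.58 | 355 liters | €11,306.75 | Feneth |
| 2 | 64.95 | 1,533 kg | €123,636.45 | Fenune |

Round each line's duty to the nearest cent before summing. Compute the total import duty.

Line 1 (20.58, Feneth, 355 liters, €11,306.75):
Base rate for 20.58 is 28%.
20.58 has an FTA preferential rate, but origin Feneth is not Karesta; base rate stands.
Duty = €11,306.75 × 28% = €3,165.89.
Line 2 (64.95, Fenune, 1,533 kg, €123,636.45):
Base rate for 64.95 is 25%.
64.95 has an FTA preferential rate, but origin Fenune is not Karesta; base rate stands.
Additional duty on 64.95 from Fenune: +32.4%. Applied ad valorem rate: 25% + 32.4% = 57.4%.
Duty = €123,636.45 × 57.4% = €70,967.32.
Total = €3,165.89 + €70,967.32 = €74,133.21.

€74,133.21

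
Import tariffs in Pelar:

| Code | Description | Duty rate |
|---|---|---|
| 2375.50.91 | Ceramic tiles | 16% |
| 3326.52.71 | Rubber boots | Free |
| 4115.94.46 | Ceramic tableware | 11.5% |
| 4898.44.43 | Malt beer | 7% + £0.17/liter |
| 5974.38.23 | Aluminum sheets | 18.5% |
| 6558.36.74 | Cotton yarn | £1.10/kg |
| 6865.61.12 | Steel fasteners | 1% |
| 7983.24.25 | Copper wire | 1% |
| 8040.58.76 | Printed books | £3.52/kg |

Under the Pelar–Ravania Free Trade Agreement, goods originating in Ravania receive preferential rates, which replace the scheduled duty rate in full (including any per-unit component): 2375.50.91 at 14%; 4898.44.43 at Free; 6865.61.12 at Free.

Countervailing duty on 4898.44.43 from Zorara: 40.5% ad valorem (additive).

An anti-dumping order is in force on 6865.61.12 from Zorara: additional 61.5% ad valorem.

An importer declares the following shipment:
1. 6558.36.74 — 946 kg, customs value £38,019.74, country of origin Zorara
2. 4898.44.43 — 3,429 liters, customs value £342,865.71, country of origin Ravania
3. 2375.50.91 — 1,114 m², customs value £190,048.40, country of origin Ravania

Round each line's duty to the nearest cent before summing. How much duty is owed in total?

Line 1 (6558.36.74, Zorara, 946 kg, £38,019.74):
Base rate for 6558.36.74 is £1.10/kg.
Duty = 946 × £1.10 = £1,040.60.
Line 2 (4898.44.43, Ravania, 3,429 liters, £342,865.71):
Base rate for 4898.44.43 is 7% + £0.17/liter.
Origin Ravania qualifies under the Pelar–Ravania agreement and 4898.44.43 is covered: preferential rate Free applies instead.
The additional-duty order on 4898.44.43 targets Zorara, not Ravania; it does not apply.
Duty = £342,865.71 × 0% = £0.00.
Line 3 (2375.50.91, Ravania, 1,114 m², £190,048.40):
Base rate for 2375.50.91 is 16%.
Origin Ravania qualifies under the Pelar–Ravania agreement and 2375.50.91 is covered: preferential rate 14% applies instead.
Duty = £190,048.40 × 14% = £26,606.78.
Total = £1,040.60 + £0.00 + £26,606.78 = £27,647.38.

£27,647.38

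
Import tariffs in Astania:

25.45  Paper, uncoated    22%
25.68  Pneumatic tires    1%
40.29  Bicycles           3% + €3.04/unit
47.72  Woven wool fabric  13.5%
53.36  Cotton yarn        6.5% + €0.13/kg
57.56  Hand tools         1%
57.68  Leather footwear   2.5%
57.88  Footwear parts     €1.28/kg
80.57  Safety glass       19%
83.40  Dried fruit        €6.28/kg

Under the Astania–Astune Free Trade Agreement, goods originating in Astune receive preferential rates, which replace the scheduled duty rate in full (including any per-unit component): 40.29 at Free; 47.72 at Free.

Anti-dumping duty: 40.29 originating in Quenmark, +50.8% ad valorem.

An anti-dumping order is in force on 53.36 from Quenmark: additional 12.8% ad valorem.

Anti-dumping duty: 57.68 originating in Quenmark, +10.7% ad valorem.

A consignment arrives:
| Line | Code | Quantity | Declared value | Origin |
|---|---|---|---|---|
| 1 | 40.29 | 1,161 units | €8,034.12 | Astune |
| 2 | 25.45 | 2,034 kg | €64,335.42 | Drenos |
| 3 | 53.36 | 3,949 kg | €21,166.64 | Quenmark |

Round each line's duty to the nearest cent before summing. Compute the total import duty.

€18,752.32

Line 1 (40.29, Astune, 1,161 units, €8,034.12):
Base rate for 40.29 is 3% + €3.04/unit.
Origin Astune qualifies under the Astania–Astune agreement and 40.29 is covered: preferential rate Free applies instead.
The additional-duty order on 40.29 targets Quenmark, not Astune; it does not apply.
Duty = €8,034.12 × 0% = €0.00.
Line 2 (25.45, Drenos, 2,034 kg, €64,335.42):
Base rate for 25.45 is 22%.
Duty = €64,335.42 × 22% = €14,153.79.
Line 3 (53.36, Quenmark, 3,949 kg, €21,166.64):
Base rate for 53.36 is 6.5% + €0.13/kg.
Additional duty on 53.36 from Quenmark: +12.8%. Applied ad valorem rate: 6.5% + 12.8% = 19.3%.
Duty = €21,166.64 × 19.3% + 3,949 × €0.13 = €4,598.53.
Total = €0.00 + €14,153.79 + €4,598.53 = €18,752.32.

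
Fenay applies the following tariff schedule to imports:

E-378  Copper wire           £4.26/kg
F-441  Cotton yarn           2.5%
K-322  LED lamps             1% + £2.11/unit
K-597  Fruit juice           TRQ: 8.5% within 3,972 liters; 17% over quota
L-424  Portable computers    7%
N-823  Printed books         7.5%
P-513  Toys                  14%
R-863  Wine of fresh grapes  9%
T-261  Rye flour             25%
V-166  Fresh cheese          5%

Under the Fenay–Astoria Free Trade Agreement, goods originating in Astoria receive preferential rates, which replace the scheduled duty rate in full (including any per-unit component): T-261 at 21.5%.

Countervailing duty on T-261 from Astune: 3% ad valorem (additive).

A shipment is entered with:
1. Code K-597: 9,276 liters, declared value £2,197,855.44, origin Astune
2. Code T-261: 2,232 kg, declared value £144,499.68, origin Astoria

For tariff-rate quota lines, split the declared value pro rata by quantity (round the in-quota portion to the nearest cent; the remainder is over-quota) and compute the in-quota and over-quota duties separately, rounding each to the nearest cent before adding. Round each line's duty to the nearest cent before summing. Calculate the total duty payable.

Line 1 (K-597, Astune, 9,276 liters, £2,197,855.44):
Code K-597 is under a tariff-rate quota (threshold 3,972 liters). In-quota: 3,972 liters at 8.5%; over-quota: 5,304 liters at 17%.
Pro-rata value split: in-quota = £2,197,855.44 × 3,972/9,276 = £941,125.68; over-quota = £2,197,855.44 − £941,125.68 = £1,256,729.76.
In-quota duty = £941,125.68 × 8.5% = £79,995.68. Over-quota duty = £1,256,729.76 × 17% = £213,644.06.
Line duty = £79,995.68 + £213,644.06 = £293,639.74.
Line 2 (T-261, Astoria, 2,232 kg, £144,499.68):
Base rate for T-261 is 25%.
Origin Astoria qualifies under the Fenay–Astoria agreement and T-261 is covered: preferential rate 21.5% applies instead.
The additional-duty order on T-261 targets Astune, not Astoria; it does not apply.
Duty = £144,499.68 × 21.5% = £31,067.43.
Total = £293,639.74 + £31,067.43 = £324,707.17.

£324,707.17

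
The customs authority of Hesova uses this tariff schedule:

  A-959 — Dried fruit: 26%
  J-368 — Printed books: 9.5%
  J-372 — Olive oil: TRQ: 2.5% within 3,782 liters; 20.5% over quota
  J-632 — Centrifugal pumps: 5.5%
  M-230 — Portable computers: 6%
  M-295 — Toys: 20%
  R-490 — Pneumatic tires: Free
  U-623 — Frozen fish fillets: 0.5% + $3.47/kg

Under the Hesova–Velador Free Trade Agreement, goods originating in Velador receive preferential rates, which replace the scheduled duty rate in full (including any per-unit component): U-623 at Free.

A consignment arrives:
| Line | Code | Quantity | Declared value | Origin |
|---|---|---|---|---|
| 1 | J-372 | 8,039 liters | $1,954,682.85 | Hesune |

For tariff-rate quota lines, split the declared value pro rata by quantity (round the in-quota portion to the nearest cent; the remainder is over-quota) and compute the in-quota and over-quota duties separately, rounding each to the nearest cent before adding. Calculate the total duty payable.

Line 1 (J-372, Hesune, 8,039 liters, $1,954,682.85):
Code J-372 is under a tariff-rate quota (threshold 3,782 liters). In-quota: 3,782 liters at 2.5%; over-quota: 4,257 liters at 20.5%.
Pro-rata value split: in-quota = $1,954,682.85 × 3,782/8,039 = $919,593.30; over-quota = $1,954,682.85 − $919,593.30 = $1,035,089.55.
In-quota duty = $919,593.30 × 2.5% = $22,989.83. Over-quota duty = $1,035,089.55 × 20.5% = $212,193.36.
Line duty = $22,989.83 + $212,193.36 = $235,183.19.

$235,183.19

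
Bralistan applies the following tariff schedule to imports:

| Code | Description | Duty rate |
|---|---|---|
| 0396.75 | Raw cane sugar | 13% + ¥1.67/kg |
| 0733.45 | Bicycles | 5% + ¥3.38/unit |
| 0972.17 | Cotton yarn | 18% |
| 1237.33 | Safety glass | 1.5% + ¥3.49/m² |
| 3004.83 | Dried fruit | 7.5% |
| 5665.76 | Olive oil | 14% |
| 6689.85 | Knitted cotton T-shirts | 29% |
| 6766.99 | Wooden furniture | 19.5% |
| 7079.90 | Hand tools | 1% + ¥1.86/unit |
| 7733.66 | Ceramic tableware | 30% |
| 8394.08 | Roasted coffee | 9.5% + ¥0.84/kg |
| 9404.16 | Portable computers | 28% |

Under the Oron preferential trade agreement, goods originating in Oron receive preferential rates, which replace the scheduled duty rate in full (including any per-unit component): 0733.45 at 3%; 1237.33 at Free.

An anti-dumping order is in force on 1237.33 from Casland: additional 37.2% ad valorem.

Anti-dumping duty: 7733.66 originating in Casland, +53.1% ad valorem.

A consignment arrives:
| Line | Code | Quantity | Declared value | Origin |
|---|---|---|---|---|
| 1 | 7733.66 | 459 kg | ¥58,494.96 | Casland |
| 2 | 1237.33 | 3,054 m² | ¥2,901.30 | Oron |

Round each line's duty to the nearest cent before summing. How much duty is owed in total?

¥48,609.31

Line 1 (7733.66, Casland, 459 kg, ¥58,494.96):
Base rate for 7733.66 is 30%.
Additional duty on 7733.66 from Casland: +53.1%. Applied ad valorem rate: 30% + 53.1% = 83.1%.
Duty = ¥58,494.96 × 83.1% = ¥48,609.31.
Line 2 (1237.33, Oron, 3,054 m², ¥2,901.30):
Base rate for 1237.33 is 1.5% + ¥3.49/m².
Origin Oron qualifies under the Bralistan–Oron agreement and 1237.33 is covered: preferential rate Free applies instead.
The additional-duty order on 1237.33 targets Casland, not Oron; it does not apply.
Duty = ¥2,901.30 × 0% = ¥0.00.
Total = ¥48,609.31 + ¥0.00 = ¥48,609.31.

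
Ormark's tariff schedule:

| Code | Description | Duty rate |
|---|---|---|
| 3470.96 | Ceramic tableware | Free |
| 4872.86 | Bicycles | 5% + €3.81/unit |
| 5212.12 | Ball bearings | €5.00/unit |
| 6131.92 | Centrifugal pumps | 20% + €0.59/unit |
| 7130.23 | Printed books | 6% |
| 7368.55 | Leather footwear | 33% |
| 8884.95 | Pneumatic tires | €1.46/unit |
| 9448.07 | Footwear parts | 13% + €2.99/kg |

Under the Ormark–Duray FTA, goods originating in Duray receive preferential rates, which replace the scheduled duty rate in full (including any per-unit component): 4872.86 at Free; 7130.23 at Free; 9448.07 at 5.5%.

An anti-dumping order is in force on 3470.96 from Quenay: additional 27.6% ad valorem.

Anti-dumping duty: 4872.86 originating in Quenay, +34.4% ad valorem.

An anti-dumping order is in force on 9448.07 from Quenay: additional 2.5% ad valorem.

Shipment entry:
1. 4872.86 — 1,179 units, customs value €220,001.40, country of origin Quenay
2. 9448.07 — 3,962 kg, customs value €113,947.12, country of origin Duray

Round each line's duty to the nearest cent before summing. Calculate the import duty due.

€97,439.63

Line 1 (4872.86, Quenay, 1,179 units, €220,001.40):
Base rate for 4872.86 is 5% + €3.81/unit.
4872.86 has an FTA preferential rate, but origin Quenay is not Duray; base rate stands.
Additional duty on 4872.86 from Quenay: +34.4%. Applied ad valorem rate: 5% + 34.4% = 39.4%.
Duty = €220,001.40 × 39.4% + 1,179 × €3.81 = €91,172.54.
Line 2 (9448.07, Duray, 3,962 kg, €113,947.12):
Base rate for 9448.07 is 13% + €2.99/kg.
Origin Duray qualifies under the Ormark–Duray agreement and 9448.07 is covered: preferential rate 5.5% applies instead.
The additional-duty order on 9448.07 targets Quenay, not Duray; it does not apply.
Duty = €113,947.12 × 5.5% = €6,267.09.
Total = €91,172.54 + €6,267.09 = €97,439.63.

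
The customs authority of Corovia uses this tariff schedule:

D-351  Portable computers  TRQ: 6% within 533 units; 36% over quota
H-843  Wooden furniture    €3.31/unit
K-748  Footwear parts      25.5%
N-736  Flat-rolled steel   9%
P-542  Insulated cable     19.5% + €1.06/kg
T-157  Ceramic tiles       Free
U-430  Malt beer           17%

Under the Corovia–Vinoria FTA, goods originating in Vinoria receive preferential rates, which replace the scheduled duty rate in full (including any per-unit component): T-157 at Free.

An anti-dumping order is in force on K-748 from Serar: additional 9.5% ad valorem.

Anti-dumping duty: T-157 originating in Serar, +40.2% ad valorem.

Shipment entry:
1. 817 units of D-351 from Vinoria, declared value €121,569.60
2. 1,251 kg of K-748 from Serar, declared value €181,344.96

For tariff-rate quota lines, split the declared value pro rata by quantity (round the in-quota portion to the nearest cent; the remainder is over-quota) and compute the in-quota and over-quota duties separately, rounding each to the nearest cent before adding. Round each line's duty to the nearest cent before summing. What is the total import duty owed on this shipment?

€83,442.67

Line 1 (D-351, Vinoria, 817 units, €121,569.60):
Code D-351 is under a tariff-rate quota (threshold 533 units). In-quota: 533 units at 6%; over-quota: 284 units at 36%.
Pro-rata value split: in-quota = €121,569.60 × 533/817 = €79,310.40; over-quota = €121,569.60 − €79,310.40 = €42,259.20.
In-quota duty = €79,310.40 × 6% = €4,758.62. Over-quota duty = €42,259.20 × 36% = €15,213.31.
Line duty = €4,758.62 + €15,213.31 = €19,971.93.
Line 2 (K-748, Serar, 1,251 kg, €181,344.96):
Base rate for K-748 is 25.5%.
Additional duty on K-748 from Serar: +9.5%. Applied ad valorem rate: 25.5% + 9.5% = 35%.
Duty = €181,344.96 × 35% = €63,470.74.
Total = €19,971.93 + €63,470.74 = €83,442.67.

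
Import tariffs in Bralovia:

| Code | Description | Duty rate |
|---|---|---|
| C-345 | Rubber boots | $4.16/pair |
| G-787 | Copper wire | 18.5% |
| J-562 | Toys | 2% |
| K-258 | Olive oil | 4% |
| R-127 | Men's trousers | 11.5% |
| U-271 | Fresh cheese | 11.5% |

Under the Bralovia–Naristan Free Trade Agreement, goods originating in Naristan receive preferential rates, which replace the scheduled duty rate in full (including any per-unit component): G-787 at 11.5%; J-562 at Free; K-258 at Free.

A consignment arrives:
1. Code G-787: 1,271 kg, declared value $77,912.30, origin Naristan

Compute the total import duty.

$8,959.91

Line 1 (G-787, Naristan, 1,271 kg, $77,912.30):
Base rate for G-787 is 18.5%.
Origin Naristan qualifies under the Bralovia–Naristan agreement and G-787 is covered: preferential rate 11.5% applies instead.
Duty = $77,912.30 × 11.5% = $8,959.91.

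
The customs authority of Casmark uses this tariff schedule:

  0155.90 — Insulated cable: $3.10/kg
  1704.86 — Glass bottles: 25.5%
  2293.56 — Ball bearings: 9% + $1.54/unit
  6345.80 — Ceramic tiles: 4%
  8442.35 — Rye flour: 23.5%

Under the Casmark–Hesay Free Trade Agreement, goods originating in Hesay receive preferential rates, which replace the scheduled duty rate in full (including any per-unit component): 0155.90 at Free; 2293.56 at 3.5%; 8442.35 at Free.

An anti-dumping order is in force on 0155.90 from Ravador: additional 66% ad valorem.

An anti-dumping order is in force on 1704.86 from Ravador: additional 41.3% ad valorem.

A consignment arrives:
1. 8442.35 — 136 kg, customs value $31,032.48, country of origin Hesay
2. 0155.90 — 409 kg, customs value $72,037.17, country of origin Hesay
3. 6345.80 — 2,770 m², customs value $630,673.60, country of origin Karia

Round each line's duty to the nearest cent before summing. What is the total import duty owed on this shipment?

Line 1 (8442.35, Hesay, 136 kg, $31,032.48):
Base rate for 8442.35 is 23.5%.
Origin Hesay qualifies under the Casmark–Hesay agreement and 8442.35 is covered: preferential rate Free applies instead.
Duty = $31,032.48 × 0% = $0.00.
Line 2 (0155.90, Hesay, 409 kg, $72,037.17):
Base rate for 0155.90 is $3.10/kg.
Origin Hesay qualifies under the Casmark–Hesay agreement and 0155.90 is covered: preferential rate Free applies instead.
The additional-duty order on 0155.90 targets Ravador, not Hesay; it does not apply.
Duty = $72,037.17 × 0% = $0.00.
Line 3 (6345.80, Karia, 2,770 m², $630,673.60):
Base rate for 6345.80 is 4%.
Duty = $630,673.60 × 4% = $25,226.94.
Total = $0.00 + $0.00 + $25,226.94 = $25,226.94.

$25,226.94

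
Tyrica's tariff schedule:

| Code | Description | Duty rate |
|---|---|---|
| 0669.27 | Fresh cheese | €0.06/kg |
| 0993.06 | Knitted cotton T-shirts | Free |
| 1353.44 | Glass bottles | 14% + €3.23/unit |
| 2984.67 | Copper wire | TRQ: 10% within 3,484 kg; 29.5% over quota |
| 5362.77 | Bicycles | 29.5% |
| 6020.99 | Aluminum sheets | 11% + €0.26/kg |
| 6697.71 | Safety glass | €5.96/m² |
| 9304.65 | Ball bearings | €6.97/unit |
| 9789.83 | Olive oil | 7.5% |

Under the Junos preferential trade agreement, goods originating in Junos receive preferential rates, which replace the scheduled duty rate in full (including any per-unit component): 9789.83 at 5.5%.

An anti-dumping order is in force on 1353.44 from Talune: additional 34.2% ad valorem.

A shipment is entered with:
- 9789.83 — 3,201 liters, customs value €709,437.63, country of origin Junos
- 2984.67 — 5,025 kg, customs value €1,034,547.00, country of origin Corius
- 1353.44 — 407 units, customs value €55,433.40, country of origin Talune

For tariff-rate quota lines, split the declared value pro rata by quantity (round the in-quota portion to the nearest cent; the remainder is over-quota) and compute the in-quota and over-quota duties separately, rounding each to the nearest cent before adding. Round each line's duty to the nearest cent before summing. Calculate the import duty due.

€232,373.19

Line 1 (9789.83, Junos, 3,201 liters, €709,437.63):
Base rate for 9789.83 is 7.5%.
Origin Junos qualifies under the Tyrica–Junos agreement and 9789.83 is covered: preferential rate 5.5% applies instead.
Duty = €709,437.63 × 5.5% = €39,019.07.
Line 2 (2984.67, Corius, 5,025 kg, €1,034,547.00):
Code 2984.67 is under a tariff-rate quota (threshold 3,484 kg). In-quota: 3,484 kg at 10%; over-quota: 1,541 kg at 29.5%.
Pro-rata value split: in-quota = €1,034,547.00 × 3,484/5,025 = €717,285.92; over-quota = €1,034,547.00 − €717,285.92 = €317,261.08.
In-quota duty = €717,285.92 × 10% = €71,728.59. Over-quota duty = €317,261.08 × 29.5% = €93,592.02.
Line duty = €71,728.59 + €93,592.02 = €165,320.61.
Line 3 (1353.44, Talune, 407 units, €55,433.40):
Base rate for 1353.44 is 14% + €3.23/unit.
Additional duty on 1353.44 from Talune: +34.2%. Applied ad valorem rate: 14% + 34.2% = 48.2%.
Duty = €55,433.40 × 48.2% + 407 × €3.23 = €28,033.51.
Total = €39,019.07 + €165,320.61 + €28,033.51 = €232,373.19.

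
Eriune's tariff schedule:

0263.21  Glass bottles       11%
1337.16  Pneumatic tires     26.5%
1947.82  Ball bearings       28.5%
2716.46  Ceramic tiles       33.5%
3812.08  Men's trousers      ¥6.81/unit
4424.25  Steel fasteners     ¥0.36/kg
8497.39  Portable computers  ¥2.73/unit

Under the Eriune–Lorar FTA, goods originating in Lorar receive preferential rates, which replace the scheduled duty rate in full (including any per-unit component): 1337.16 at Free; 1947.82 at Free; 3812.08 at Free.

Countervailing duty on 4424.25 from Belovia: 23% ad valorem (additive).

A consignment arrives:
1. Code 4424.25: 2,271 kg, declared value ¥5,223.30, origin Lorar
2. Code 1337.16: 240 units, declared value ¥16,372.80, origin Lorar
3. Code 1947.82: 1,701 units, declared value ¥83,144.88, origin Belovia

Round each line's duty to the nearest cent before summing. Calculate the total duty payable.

Line 1 (4424.25, Lorar, 2,271 kg, ¥5,223.30):
Base rate for 4424.25 is ¥0.36/kg.
Origin Lorar is the FTA partner but 4424.25 is not on the preference list; base rate stands.
The additional-duty order on 4424.25 targets Belovia, not Lorar; it does not apply.
Duty = 2,271 × ¥0.36 = ¥817.56.
Line 2 (1337.16, Lorar, 240 units, ¥16,372.80):
Base rate for 1337.16 is 26.5%.
Origin Lorar qualifies under the Eriune–Lorar agreement and 1337.16 is covered: preferential rate Free applies instead.
Duty = ¥16,372.80 × 0% = ¥0.00.
Line 3 (1947.82, Belovia, 1,701 units, ¥83,144.88):
Base rate for 1947.82 is 28.5%.
1947.82 has an FTA preferential rate, but origin Belovia is not Lorar; base rate stands.
Duty = ¥83,144.88 × 28.5% = ¥23,696.29.
Total = ¥817.56 + ¥0.00 + ¥23,696.29 = ¥24,513.85.

¥24,513.85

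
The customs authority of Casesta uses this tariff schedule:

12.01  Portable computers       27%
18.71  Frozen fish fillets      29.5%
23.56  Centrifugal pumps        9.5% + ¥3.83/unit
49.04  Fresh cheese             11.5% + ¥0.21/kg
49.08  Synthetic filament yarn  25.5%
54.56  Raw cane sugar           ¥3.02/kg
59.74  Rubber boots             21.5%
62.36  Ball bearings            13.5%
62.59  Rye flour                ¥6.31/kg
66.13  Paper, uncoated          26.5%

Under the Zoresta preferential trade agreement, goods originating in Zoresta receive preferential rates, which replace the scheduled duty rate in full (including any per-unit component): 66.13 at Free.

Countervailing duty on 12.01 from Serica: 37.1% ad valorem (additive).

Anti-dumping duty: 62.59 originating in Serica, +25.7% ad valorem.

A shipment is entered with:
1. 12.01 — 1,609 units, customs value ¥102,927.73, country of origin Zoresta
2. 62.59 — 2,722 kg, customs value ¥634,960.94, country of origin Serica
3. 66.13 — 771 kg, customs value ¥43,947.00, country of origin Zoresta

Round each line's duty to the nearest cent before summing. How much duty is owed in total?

¥208,151.27

Line 1 (12.01, Zoresta, 1,609 units, ¥102,927.73):
Base rate for 12.01 is 27%.
Origin Zoresta is the FTA partner but 12.01 is not on the preference list; base rate stands.
The additional-duty order on 12.01 targets Serica, not Zoresta; it does not apply.
Duty = ¥102,927.73 × 27% = ¥27,790.49.
Line 2 (62.59, Serica, 2,722 kg, ¥634,960.94):
Base rate for 62.59 is ¥6.31/kg.
Additional duty on 62.59 from Serica: +25.7% ad valorem. Applied ad valorem rate = 25.7%.
Duty = ¥634,960.94 × 25.7% + 2,722 × ¥6.31 = ¥180,360.78.
Line 3 (66.13, Zoresta, 771 kg, ¥43,947.00):
Base rate for 66.13 is 26.5%.
Origin Zoresta qualifies under the Casesta–Zoresta agreement and 66.13 is covered: preferential rate Free applies instead.
Duty = ¥43,947.00 × 0% = ¥0.00.
Total = ¥27,790.49 + ¥180,360.78 + ¥0.00 = ¥208,151.27.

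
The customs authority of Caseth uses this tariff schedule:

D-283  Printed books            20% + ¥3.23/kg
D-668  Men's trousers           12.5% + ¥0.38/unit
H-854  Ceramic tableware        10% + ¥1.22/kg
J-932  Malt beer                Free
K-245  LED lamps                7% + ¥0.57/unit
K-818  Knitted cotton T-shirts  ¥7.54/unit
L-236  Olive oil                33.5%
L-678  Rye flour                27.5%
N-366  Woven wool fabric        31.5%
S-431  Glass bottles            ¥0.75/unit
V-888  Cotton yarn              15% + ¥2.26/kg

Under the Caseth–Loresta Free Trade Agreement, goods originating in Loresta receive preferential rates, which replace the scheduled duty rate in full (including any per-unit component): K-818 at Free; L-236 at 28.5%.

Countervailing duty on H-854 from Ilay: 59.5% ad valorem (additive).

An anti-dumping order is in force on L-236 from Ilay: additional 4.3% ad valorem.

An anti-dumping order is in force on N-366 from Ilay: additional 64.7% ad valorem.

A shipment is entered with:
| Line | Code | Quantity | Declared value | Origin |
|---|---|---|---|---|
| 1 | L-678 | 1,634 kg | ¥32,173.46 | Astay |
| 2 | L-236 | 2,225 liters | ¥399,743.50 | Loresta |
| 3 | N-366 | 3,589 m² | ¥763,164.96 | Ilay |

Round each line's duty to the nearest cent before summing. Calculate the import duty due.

¥856,939.29

Line 1 (L-678, Astay, 1,634 kg, ¥32,173.46):
Base rate for L-678 is 27.5%.
Duty = ¥32,173.46 × 27.5% = ¥8,847.70.
Line 2 (L-236, Loresta, 2,225 liters, ¥399,743.50):
Base rate for L-236 is 33.5%.
Origin Loresta qualifies under the Caseth–Loresta agreement and L-236 is covered: preferential rate 28.5% applies instead.
The additional-duty order on L-236 targets Ilay, not Loresta; it does not apply.
Duty = ¥399,743.50 × 28.5% = ¥113,926.90.
Line 3 (N-366, Ilay, 3,589 m², ¥763,164.96):
Base rate for N-366 is 31.5%.
Additional duty on N-366 from Ilay: +64.7%. Applied ad valorem rate: 31.5% + 64.7% = 96.2%.
Duty = ¥763,164.96 × 96.2% = ¥734,164.69.
Total = ¥8,847.70 + ¥113,926.90 + ¥734,164.69 = ¥856,939.29.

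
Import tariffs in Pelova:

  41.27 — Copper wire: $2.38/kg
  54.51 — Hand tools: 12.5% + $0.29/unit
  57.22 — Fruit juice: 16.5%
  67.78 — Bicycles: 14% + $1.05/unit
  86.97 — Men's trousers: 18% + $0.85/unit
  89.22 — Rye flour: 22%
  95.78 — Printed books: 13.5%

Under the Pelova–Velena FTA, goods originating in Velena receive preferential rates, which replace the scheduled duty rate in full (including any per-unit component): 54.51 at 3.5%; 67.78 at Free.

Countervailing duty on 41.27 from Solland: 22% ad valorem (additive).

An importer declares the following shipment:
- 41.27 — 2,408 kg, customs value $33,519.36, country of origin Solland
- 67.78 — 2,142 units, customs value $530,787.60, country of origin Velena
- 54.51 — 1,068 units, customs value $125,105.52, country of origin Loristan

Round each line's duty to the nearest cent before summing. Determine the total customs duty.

Line 1 (41.27, Solland, 2,408 kg, $33,519.36):
Base rate for 41.27 is $2.38/kg.
Additional duty on 41.27 from Solland: +22% ad valorem. Applied ad valorem rate = 22%.
Duty = $33,519.36 × 22% + 2,408 × $2.38 = $13,105.30.
Line 2 (67.78, Velena, 2,142 units, $530,787.60):
Base rate for 67.78 is 14% + $1.05/unit.
Origin Velena qualifies under the Pelova–Velena agreement and 67.78 is covered: preferential rate Free applies instead.
Duty = $530,787.60 × 0% = $0.00.
Line 3 (54.51, Loristan, 1,068 units, $125,105.52):
Base rate for 54.51 is 12.5% + $0.29/unit.
54.51 has an FTA preferential rate, but origin Loristan is not Velena; base rate stands.
Duty = $125,105.52 × 12.5% + 1,068 × $0.29 = $15,947.91.
Total = $13,105.30 + $0.00 + $15,947.91 = $29,053.21.

$29,053.21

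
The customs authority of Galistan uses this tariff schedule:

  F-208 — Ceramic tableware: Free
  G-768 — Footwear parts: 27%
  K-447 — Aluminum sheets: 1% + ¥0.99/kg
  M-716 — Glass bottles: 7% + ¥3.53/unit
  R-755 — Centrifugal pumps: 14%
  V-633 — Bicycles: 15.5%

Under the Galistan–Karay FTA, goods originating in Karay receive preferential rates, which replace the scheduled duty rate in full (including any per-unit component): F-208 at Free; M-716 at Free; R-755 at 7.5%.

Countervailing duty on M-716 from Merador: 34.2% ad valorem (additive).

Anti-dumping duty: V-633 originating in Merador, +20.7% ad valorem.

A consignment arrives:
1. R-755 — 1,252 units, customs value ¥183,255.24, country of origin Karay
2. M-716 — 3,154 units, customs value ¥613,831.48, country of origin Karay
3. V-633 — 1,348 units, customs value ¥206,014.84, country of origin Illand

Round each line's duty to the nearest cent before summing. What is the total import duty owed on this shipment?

Line 1 (R-755, Karay, 1,252 units, ¥183,255.24):
Base rate for R-755 is 14%.
Origin Karay qualifies under the Galistan–Karay agreement and R-755 is covered: preferential rate 7.5% applies instead.
Duty = ¥183,255.24 × 7.5% = ¥13,744.14.
Line 2 (M-716, Karay, 3,154 units, ¥613,831.48):
Base rate for M-716 is 7% + ¥3.53/unit.
Origin Karay qualifies under the Galistan–Karay agreement and M-716 is covered: preferential rate Free applies instead.
The additional-duty order on M-716 targets Merador, not Karay; it does not apply.
Duty = ¥613,831.48 × 0% = ¥0.00.
Line 3 (V-633, Illand, 1,348 units, ¥206,014.84):
Base rate for V-633 is 15.5%.
The additional-duty order on V-633 targets Merador, not Illand; it does not apply.
Duty = ¥206,014.84 × 15.5% = ¥31,932.30.
Total = ¥13,744.14 + ¥0.00 + ¥31,932.30 = ¥45,676.44.

¥45,676.44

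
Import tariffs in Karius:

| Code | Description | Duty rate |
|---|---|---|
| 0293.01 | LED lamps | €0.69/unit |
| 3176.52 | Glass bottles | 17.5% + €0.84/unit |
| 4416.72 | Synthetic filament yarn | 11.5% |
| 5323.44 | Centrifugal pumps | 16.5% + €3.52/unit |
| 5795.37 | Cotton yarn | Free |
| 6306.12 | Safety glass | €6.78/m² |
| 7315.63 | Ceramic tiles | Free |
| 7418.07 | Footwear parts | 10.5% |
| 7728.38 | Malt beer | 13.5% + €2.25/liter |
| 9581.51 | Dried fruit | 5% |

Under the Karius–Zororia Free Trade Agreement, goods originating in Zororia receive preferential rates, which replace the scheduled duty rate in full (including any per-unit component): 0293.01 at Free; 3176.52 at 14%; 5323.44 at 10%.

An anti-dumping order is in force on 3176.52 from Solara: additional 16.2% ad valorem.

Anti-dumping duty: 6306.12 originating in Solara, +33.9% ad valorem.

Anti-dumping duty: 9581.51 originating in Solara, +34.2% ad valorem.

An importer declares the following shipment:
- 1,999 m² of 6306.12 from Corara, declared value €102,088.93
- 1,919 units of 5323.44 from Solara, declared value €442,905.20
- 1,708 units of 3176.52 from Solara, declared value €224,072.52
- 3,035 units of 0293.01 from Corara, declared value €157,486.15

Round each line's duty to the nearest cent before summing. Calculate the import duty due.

€172,428.77

Line 1 (6306.12, Corara, 1,999 m², €102,088.93):
Base rate for 6306.12 is €6.78/m².
The additional-duty order on 6306.12 targets Solara, not Corara; it does not apply.
Duty = 1,999 × €6.78 = €13,553.22.
Line 2 (5323.44, Solara, 1,919 units, €442,905.20):
Base rate for 5323.44 is 16.5% + €3.52/unit.
5323.44 has an FTA preferential rate, but origin Solara is not Zororia; base rate stands.
Duty = €442,905.20 × 16.5% + 1,919 × €3.52 = €79,834.24.
Line 3 (3176.52, Solara, 1,708 units, €224,072.52):
Base rate for 3176.52 is 17.5% + €0.84/unit.
3176.52 has an FTA preferential rate, but origin Solara is not Zororia; base rate stands.
Additional duty on 3176.52 from Solara: +16.2%. Applied ad valorem rate: 17.5% + 16.2% = 33.7%.
Duty = €224,072.52 × 33.7% + 1,708 × €0.84 = €76,947.16.
Line 4 (0293.01, Corara, 3,035 units, €157,486.15):
Base rate for 0293.01 is €0.69/unit.
0293.01 has an FTA preferential rate, but origin Corara is not Zororia; base rate stands.
Duty = 3,035 × €0.69 = €2,094.15.
Total = €13,553.22 + €79,834.24 + €76,947.16 + €2,094.15 = €172,428.77.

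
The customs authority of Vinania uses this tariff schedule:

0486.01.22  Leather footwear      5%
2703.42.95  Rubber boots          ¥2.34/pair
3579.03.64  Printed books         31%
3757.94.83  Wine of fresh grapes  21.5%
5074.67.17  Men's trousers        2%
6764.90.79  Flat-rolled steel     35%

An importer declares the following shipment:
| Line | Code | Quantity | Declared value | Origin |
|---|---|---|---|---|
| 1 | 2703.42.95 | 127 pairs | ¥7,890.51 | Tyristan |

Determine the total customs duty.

Line 1 (2703.42.95, Tyristan, 127 pairs, ¥7,890.51):
Base rate for 2703.42.95 is ¥2.34/pair.
Duty = 127 × ¥2.34 = ¥297.18.

¥297.18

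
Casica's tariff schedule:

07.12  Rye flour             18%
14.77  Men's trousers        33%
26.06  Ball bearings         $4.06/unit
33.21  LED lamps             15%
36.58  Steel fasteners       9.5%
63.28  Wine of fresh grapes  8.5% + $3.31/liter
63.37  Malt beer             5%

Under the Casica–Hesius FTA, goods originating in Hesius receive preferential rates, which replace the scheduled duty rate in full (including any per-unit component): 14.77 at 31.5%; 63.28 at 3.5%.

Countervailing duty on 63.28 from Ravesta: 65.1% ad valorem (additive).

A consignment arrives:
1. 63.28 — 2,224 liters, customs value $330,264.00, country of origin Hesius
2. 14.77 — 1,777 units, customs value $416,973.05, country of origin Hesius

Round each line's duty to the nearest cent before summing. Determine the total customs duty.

$142,905.75

Line 1 (63.28, Hesius, 2,224 liters, $330,264.00):
Base rate for 63.28 is 8.5% + $3.31/liter.
Origin Hesius qualifies under the Casica–Hesius agreement and 63.28 is covered: preferential rate 3.5% applies instead.
The additional-duty order on 63.28 targets Ravesta, not Hesius; it does not apply.
Duty = $330,264.00 × 3.5% = $11,559.24.
Line 2 (14.77, Hesius, 1,777 units, $416,973.05):
Base rate for 14.77 is 33%.
Origin Hesius qualifies under the Casica–Hesius agreement and 14.77 is covered: preferential rate 31.5% applies instead.
Duty = $416,973.05 × 31.5% = $131,346.51.
Total = $11,559.24 + $131,346.51 = $142,905.75.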